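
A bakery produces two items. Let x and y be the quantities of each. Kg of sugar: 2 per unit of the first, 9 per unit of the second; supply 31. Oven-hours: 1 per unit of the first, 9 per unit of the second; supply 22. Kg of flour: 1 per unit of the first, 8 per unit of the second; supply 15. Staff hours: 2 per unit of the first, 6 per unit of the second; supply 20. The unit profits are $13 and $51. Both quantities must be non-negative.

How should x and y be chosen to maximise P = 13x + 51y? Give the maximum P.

Feasible corners and P = 13x + 51y:
  (0, 0) → P = 0
  (0, 15/8) → P = 765/8
  (10, 0) → P = 130
  (7, 1) → P = 142

The binding constraints are x + 8y = 15 and 2x + 6y = 20.
Solving simultaneously gives x = 7, y = 1.

x = 7, y = 1, maximum P = 142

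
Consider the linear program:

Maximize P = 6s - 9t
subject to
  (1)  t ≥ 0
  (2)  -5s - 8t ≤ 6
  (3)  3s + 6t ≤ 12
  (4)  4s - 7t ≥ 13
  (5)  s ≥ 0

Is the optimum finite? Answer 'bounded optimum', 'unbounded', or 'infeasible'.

bounded optimum

Vertices and P = 6s - 9t:
  (4, 0) → P = 24
  (13/4, 0) → P = 39/2
  (18/5, 1/5) → P = 99/5
The feasible region has finitely many vertices and no improving ray; the maximum is 24 at (4, 0).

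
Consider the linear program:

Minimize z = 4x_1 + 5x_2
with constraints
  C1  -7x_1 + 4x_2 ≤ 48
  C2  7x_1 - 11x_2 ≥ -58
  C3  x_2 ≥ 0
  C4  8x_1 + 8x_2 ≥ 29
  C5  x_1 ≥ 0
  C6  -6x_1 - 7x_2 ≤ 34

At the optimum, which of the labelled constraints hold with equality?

C3 and C4

Corner points and z = 4x_1 + 5x_2:
  (0, 58/11) → z = 290/11
  (29/8, 0) → z = 29/2
  (0, 29/8) → z = 145/8
The feasible region is unbounded (it extends along (11, 7), (1, 0)), but z strictly increases along every unbounded feasible direction, so there is no improving ray and the minimum is attained at a vertex.

The minimum is at (29/8, 0). Substituting into each constraint, equality holds for C3 and C4; the remaining constraints have slack.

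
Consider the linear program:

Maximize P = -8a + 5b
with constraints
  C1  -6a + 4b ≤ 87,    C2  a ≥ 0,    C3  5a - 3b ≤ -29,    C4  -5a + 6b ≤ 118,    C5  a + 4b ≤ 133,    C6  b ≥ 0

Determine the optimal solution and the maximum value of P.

Corner points and P = -8a + 5b:
  (0, 29/3) → P = 145/3
  (0, 59/3) → P = 295/3
  (12, 89/3) → P = 157/3

At the optimal vertex, a = 0 and -5a + 6b = 118.
Solving simultaneously gives a = 0, b = 59/3.

a = 0, b = 59/3, maximum P = 295/3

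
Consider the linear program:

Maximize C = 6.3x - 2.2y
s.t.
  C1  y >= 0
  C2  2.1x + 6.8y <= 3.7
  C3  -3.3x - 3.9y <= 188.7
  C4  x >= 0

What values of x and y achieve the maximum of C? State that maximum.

x = 37/21, y = 0, maximum C = 111/10

Corner points and C = 6.3x - 2.2y:
  (37/21, 0) → C = 111/10
  (0, 0) → C = 0
  (0, 37/68) → C = -407/340

The binding constraints are y = 0 and 2.1x + 6.8y = 3.7.
Solving simultaneously gives x = 37/21, y = 0.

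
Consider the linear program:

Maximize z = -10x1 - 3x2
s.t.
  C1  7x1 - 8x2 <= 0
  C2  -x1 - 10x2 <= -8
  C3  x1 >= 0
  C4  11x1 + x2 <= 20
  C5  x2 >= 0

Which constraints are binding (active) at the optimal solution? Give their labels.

C2 and C3

Corner points and z = -10x1 - 3x2:
  (32/39, 28/39) → z = -404/39
  (32/19, 28/19) → z = -404/19
  (0, 4/5) → z = -12/5
  (0, 20) → z = -60

The maximum is at (0, 4/5). Substituting into each constraint, equality holds for C2 and C3; the remaining constraints have slack.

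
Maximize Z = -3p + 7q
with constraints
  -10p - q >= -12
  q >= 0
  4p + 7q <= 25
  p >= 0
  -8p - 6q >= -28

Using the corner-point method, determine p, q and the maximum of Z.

Extreme points and Z = -3p + 7q:
  (6/5, 0) → Z = -18/5
  (59/66, 101/33) → Z = 1237/66
  (0, 0) → Z = 0
  (0, 25/7) → Z = 25

At the optimal vertex, 4p + 7q = 25 and p = 0.
Solving simultaneously gives p = 0, q = 25/7.

p = 0, q = 25/7, maximum Z = 25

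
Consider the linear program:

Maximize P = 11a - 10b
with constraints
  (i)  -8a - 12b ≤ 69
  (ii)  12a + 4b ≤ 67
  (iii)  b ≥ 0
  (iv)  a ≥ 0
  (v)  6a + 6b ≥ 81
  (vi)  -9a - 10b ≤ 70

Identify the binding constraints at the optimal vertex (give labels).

(ii) and (v)

Extreme points and P = 11a - 10b:
  (0, 67/4) → P = -335/2
  (13/8, 95/8) → P = -807/8
  (0, 27/2) → P = -135

The maximum is at (13/8, 95/8). Substituting into each constraint, equality holds for (ii) and (v); the remaining constraints have slack.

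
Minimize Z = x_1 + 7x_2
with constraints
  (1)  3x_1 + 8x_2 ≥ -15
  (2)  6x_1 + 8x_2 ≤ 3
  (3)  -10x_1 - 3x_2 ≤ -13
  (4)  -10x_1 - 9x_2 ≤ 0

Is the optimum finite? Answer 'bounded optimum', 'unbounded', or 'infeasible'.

Feasible corners and Z = x_1 + 7x_2:
  (6, -33/8) → Z = -183/8
  (135/53, -150/53) → Z = -915/53
  (95/62, -24/31) → Z = -241/62
  (39/20, -13/6) → Z = -793/60
The feasible region has finitely many vertices and no improving ray; the minimum is -183/8 at (6, -33/8).

bounded optimum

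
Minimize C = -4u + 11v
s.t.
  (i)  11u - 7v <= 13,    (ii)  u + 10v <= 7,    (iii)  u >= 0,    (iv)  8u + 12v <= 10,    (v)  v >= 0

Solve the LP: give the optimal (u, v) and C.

u = 13/11, v = 0, minimum C = -52/11

Corner points and C = -4u + 11v:
  (113/94, 3/94) → C = -419/94
  (13/11, 0) → C = -52/11
  (0, 7/10) → C = 77/10
  (4/17, 23/34) → C = 13/2
  (0, 0) → C = 0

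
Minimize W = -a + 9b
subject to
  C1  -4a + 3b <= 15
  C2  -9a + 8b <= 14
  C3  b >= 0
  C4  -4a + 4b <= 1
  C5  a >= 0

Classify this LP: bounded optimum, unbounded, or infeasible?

unbounded

From the feasible point (0, 0), moving in the direction (1, 0) keeps every constraint satisfied while W decreases without bound.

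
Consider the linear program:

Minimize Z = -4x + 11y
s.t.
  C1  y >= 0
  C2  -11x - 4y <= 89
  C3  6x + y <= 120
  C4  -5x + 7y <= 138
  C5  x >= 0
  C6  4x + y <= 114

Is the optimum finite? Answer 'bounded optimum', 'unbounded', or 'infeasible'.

Vertices and Z = -4x + 11y:
  (20, 0) → Z = -80
  (0, 0) → Z = 0
  (702/47, 1428/47) → Z = 12900/47
  (0, 138/7) → Z = 1518/7
The feasible region has finitely many vertices and no improving ray; the minimum is -80 at (20, 0).

bounded optimum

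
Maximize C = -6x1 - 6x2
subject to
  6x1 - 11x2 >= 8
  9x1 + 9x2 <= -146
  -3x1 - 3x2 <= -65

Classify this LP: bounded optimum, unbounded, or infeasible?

infeasible

Constraints 9x1 + 9x2 ≤ -146 and -3x1 - 3x2 ≤ -65 have parallel boundaries but demand opposite sides — no point can satisfy both, so the region is empty.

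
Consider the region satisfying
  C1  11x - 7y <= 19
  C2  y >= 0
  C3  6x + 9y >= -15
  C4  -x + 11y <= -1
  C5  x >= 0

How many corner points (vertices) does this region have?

Intersecting each pair of boundary lines and keeping only the points that satisfy every inequality leaves:
  (19/11, 0)
  (101/57, 4/57)
  (1, 0)

3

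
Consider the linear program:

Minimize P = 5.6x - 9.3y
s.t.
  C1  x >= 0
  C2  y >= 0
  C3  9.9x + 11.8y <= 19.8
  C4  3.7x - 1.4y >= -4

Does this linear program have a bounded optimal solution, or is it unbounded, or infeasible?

bounded optimum

Extreme points and P = 5.6x - 9.3y:
  (0, 0) → P = 0
  (0, 99/59) → P = -9207/590
  (2, 0) → P = 11.2
The feasible region has finitely many vertices and no improving ray; the minimum is -9207/590 at (0, 99/59).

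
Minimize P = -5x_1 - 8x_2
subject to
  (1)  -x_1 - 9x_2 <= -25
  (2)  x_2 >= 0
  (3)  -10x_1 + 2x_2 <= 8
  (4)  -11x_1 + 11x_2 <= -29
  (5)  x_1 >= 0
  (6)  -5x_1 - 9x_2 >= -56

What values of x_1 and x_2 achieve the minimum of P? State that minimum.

x_1 = 31/4, x_2 = 23/12, minimum P = -649/12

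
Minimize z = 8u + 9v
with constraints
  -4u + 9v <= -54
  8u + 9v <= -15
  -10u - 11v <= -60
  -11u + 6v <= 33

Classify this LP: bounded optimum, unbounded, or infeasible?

unbounded

From the feasible point (705/2, -315), moving in the direction (11, -10) keeps every constraint satisfied while z decreases without bound.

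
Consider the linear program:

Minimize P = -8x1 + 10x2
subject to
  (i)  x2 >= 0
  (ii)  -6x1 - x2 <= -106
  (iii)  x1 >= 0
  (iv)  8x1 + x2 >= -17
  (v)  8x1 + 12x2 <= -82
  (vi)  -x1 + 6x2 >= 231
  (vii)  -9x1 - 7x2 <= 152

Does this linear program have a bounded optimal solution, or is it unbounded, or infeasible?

The boundaries -6x1 - x2 = -106 and x1 = 0 meet at (0, 106), but that point violates 8x1 + 12x2 ≤ -82. Every candidate vertex is excluded by some other constraint, so the feasible region is empty.

infeasible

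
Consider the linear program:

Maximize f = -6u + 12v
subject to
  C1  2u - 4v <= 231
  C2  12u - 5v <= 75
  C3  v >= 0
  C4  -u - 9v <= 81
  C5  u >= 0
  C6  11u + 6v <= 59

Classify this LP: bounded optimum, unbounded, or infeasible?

bounded optimum

Extreme points and f = -6u + 12v:
  (0, 0) → f = 0
  (59/11, 0) → f = -354/11
  (0, 59/6) → f = 118
The feasible region has finitely many vertices and no improving ray; the maximum is 118 at (0, 59/6).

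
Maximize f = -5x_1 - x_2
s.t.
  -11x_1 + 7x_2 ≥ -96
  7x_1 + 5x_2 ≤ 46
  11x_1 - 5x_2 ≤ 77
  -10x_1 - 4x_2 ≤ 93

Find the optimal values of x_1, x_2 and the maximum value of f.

Extreme points and f = -5x_1 - x_2:
  (59/22, -19/2) → f = -43/11
  (-89/38, -661/38) → f = 553/19
  (41/6, -11/30) → f = -169/5
  (-59/2, 101/2) → f = 97

At the optimal vertex, 7x_1 + 5x_2 = 46 and -10x_1 - 4x_2 = 93.
Solving simultaneously gives x_1 = -59/2, x_2 = 101/2.

x_1 = -59/2, x_2 = 101/2, maximum f = 97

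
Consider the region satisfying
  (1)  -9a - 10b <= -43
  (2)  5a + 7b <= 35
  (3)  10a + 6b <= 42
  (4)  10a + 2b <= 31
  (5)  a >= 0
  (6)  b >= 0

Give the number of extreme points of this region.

5

The feasible vertices (each the meet of two boundaries and inside every other half-plane) are:
  (112/41, 151/82)
  (0, 43/10)
  (21/10, 7/2)
  (0, 5)
  (51/20, 11/4)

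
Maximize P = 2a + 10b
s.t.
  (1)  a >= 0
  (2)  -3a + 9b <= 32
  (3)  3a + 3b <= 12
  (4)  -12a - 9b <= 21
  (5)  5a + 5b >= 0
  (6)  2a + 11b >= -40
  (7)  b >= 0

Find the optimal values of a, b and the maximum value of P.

a = 1/3, b = 11/3, maximum P = 112/3

Feasible corners and P = 2a + 10b:
  (0, 32/9) → P = 320/9
  (0, 0) → P = 0
  (1/3, 11/3) → P = 112/3
  (4, 0) → P = 8

The binding constraints are -3a + 9b = 32 and 3a + 3b = 12.
Solving simultaneously gives a = 1/3, b = 11/3.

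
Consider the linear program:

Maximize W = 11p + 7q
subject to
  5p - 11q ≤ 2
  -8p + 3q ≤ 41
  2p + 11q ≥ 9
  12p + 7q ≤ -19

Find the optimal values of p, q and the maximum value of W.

p = -86/23, q = 85/23, maximum W = -351/23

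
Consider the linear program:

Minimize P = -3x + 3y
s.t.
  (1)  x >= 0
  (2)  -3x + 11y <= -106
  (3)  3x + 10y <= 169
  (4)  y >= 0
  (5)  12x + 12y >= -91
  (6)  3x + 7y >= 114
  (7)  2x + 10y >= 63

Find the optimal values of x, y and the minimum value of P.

Corner points and P = -3x + 3y:
  (139/3, 3) → P = -130
  (998/27, 4/9) → P = -986/9
  (169/3, 0) → P = -169
  (38, 0) → P = -114

The optimum lies where 3x + 10y = 169 and y = 0.
Solving simultaneously gives x = 169/3, y = 0.

x = 169/3, y = 0, minimum P = -169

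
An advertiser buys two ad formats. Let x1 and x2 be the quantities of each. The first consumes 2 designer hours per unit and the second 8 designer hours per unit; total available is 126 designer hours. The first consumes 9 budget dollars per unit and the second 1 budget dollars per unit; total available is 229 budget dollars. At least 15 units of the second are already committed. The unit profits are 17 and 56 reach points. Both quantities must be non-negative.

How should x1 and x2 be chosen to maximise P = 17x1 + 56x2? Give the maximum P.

Corner points and P = 17x1 + 56x2:
  (0, 63/4) → P = 882
  (0, 15) → P = 840
  (3, 15) → P = 891

x1 = 3, x2 = 15, maximum P = 891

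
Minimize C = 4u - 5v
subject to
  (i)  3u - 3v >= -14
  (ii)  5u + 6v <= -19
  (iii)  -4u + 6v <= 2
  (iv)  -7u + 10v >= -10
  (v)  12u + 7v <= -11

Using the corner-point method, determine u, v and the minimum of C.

Extreme points and C = 4u - 5v:
  (-13, -25/3) → C = -31/3
  (-170/9, -128/9) → C = -40/9
  (-7/3, -11/9) → C = -29/9
  (-65/46, -183/92) → C = 395/92

u = -13, v = -25/3, minimum C = -31/3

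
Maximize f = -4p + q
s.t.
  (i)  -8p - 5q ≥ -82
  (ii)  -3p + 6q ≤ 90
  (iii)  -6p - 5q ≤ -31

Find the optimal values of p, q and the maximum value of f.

p = -88/17, q = 211/17, maximum f = 563/17

Vertices and f = -4p + q:
  (2/3, 46/3) → f = 38/3
  (51/2, -122/5) → f = -632/5
  (-88/17, 211/17) → f = 563/17

The optimum lies where -3p + 6q = 90 and -6p - 5q = -31.
Solving simultaneously gives p = -88/17, q = 211/17.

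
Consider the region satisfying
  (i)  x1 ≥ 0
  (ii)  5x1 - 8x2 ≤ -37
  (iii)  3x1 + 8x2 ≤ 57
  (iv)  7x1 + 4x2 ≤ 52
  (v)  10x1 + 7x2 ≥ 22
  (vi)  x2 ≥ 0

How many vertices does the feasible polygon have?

Of the 15 pairwise boundary intersections, those satisfying every inequality are:
  (0, 37/8)
  (0, 57/8)
  (5/2, 99/16)

3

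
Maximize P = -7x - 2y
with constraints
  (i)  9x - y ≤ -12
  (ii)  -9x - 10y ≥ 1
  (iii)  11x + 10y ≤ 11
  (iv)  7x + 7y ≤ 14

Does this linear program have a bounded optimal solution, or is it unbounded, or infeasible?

From the feasible point (-11/9, 1), moving in the direction (-1, -9) keeps every constraint satisfied while P increases without bound.

unbounded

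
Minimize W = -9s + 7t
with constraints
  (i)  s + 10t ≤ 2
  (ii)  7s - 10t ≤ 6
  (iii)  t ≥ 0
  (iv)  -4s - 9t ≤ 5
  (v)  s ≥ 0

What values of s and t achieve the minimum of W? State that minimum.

Vertices and W = -9s + 7t:
  (1, 1/10) → W = -83/10
  (0, 1/5) → W = 7/5
  (6/7, 0) → W = -54/7
  (0, 0) → W = 0

The optimum lies where s + 10t = 2 and 7s - 10t = 6.
Solving simultaneously gives s = 1, t = 1/10.

s = 1, t = 1/10, minimum W = -83/10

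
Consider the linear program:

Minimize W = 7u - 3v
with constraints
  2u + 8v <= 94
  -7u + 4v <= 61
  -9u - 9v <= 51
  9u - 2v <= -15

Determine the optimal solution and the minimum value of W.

Feasible corners and W = 7u - 3v:
  (-7/4, 195/16) → W = -781/16
  (17/19, 219/19) → W = -538/19
  (-251/33, 64/33) → W = -1949/33
  (-79/33, -36/11) → W = -229/33

At the optimal vertex, -7u + 4v = 61 and -9u - 9v = 51.
Solving simultaneously gives u = -251/33, v = 64/33.

u = -251/33, v = 64/33, minimum W = -1949/33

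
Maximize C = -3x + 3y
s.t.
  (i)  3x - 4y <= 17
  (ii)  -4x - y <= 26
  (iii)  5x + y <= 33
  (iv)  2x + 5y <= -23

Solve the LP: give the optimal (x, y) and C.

Feasible corners and C = -3x + 3y:
  (-87/19, -146/19) → C = -177/19
  (-7/23, -103/23) → C = -288/23
  (-107/18, -20/9) → C = 67/6

x = -107/18, y = -20/9, maximum C = 67/6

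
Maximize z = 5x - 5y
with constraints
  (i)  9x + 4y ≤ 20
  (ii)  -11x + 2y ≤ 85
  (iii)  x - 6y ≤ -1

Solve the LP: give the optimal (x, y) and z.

At the optimal vertex, 9x + 4y = 20 and x - 6y = -1.
Solving simultaneously gives x = 2, y = 1/2.

x = 2, y = 1/2, maximum z = 15/2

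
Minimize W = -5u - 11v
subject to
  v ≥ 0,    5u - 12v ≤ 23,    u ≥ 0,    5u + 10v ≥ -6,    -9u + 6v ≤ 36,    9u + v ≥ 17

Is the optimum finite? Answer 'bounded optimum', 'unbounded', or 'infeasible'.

unbounded

From the feasible point (23/5, 0), moving in the direction (6, 9) keeps every constraint satisfied while W decreases without bound.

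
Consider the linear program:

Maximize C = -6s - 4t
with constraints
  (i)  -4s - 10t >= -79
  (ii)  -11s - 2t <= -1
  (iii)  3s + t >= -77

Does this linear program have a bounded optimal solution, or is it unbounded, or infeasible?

unbounded

From the feasible point (-74/51, 865/102), moving in the direction (1, -3) keeps every constraint satisfied while C increases without bound.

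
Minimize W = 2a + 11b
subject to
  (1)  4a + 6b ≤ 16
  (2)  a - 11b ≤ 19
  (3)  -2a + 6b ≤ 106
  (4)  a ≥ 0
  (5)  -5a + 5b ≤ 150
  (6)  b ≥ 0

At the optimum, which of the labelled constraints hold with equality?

Corner points and W = 2a + 11b:
  (0, 8/3) → W = 88/3
  (4, 0) → W = 8
  (0, 0) → W = 0

The minimum is at (0, 0). Substituting into each constraint, equality holds for (4) and (6); the remaining constraints have slack.

(4) and (6)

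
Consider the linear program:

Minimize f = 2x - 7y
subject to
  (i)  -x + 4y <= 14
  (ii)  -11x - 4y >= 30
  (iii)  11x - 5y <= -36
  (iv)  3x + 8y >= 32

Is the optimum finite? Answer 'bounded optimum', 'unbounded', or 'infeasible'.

The boundaries -x + 4y = 14 and -11x - 4y = 30 meet at (-11/3, 31/12), but that point violates 3x + 8y ≥ 32. Every candidate vertex is excluded by some other constraint, so the feasible region is empty.

infeasible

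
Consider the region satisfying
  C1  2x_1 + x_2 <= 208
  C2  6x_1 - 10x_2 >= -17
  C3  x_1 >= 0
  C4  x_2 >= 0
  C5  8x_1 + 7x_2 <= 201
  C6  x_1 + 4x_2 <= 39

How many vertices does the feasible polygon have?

Of the 15 pairwise boundary intersections, those satisfying every inequality are:
  (0, 17/10)
  (161/17, 251/34)
  (0, 0)
  (201/8, 0)
  (531/25, 111/25)

5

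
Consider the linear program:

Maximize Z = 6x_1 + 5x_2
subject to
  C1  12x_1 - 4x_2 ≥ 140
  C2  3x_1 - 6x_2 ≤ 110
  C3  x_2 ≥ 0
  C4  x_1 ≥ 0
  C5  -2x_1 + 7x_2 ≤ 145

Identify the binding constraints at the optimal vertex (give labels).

Corner points and Z = 6x_1 + 5x_2:
  (35/3, 0) → Z = 70
  (390/19, 505/19) → Z = 4865/19
  (110/3, 0) → Z = 220
  (1640/9, 655/9) → Z = 13115/9

The maximum is at (1640/9, 655/9). Substituting into each constraint, equality holds for C2 and C5; the remaining constraints have slack.

C2 and C5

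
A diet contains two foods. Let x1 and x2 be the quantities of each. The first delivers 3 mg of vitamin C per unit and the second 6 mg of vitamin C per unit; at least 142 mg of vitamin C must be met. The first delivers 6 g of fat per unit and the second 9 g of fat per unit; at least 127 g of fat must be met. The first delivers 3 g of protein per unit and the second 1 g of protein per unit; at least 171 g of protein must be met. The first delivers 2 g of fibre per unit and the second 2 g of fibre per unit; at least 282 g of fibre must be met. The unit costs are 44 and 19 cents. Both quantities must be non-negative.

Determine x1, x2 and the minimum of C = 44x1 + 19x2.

The feasible region is unbounded (it extends along (0, 1), (1, 0)), but C strictly increases along every unbounded feasible direction, so there is no improving ray and the minimum is attained at a vertex.

x1 = 15, x2 = 126, minimum C = 3054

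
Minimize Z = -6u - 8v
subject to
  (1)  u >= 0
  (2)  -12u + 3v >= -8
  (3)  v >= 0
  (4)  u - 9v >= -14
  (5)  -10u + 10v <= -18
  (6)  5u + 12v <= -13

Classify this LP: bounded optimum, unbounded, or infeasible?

infeasible

The boundaries u = 0 and -12u + 3v = -8 meet at (0, -8/3), but that point violates v ≥ 0. Every candidate vertex is excluded by some other constraint, so the feasible region is empty.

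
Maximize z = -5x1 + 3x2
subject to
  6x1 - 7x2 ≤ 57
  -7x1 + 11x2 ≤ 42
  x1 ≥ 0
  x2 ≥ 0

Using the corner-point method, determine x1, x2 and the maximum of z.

x1 = 0, x2 = 42/11, maximum z = 126/11

At the optimal vertex, -7x1 + 11x2 = 42 and x1 = 0.
Solving simultaneously gives x1 = 0, x2 = 42/11.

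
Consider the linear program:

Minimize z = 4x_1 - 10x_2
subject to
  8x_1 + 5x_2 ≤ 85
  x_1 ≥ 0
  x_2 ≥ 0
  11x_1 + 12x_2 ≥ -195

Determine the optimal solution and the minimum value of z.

x_1 = 0, x_2 = 17, minimum z = -170

Feasible corners and z = 4x_1 - 10x_2:
  (0, 17) → z = -170
  (85/8, 0) → z = 85/2
  (0, 0) → z = 0

At the optimal vertex, 8x_1 + 5x_2 = 85 and x_1 = 0.
Solving simultaneously gives x_1 = 0, x_2 = 17.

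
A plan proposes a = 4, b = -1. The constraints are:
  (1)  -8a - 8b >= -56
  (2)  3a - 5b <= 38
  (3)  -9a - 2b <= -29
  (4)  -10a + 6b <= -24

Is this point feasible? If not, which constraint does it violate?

feasible

(1): -24 ≥ -56 ✓
(2): 17 ≤ 38 ✓
(3): -34 ≤ -29 ✓
(4): -46 ≤ -24 ✓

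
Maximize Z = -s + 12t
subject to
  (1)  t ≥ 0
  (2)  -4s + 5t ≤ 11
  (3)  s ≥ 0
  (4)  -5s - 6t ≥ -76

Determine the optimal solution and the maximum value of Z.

s = 314/49, t = 359/49, maximum Z = 3994/49

Feasible corners and Z = -s + 12t:
  (0, 0) → Z = 0
  (76/5, 0) → Z = -76/5
  (0, 11/5) → Z = 132/5
  (314/49, 359/49) → Z = 3994/49

The binding constraints are -4s + 5t = 11 and -5s - 6t = -76.
Solving simultaneously gives s = 314/49, t = 359/49.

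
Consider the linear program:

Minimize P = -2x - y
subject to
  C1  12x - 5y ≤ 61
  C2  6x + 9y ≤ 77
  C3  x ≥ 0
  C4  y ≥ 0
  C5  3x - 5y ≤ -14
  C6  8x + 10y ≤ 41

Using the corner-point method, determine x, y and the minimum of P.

x = 13/14, y = 47/14, minimum P = -73/14

Feasible corners and P = -2x - y:
  (0, 14/5) → P = -14/5
  (0, 41/10) → P = -41/10
  (13/14, 47/14) → P = -73/14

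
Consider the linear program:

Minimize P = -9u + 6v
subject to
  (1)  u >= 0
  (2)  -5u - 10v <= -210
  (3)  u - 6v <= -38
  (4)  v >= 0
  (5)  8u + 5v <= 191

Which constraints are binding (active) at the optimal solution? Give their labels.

Vertices and P = -9u + 6v:
  (0, 21) → P = 126
  (0, 191/5) → P = 1146/5
  (172/11, 145/11) → P = -678/11

The minimum is at (172/11, 145/11). Substituting into each constraint, equality holds for (2) and (5); the remaining constraints have slack.

(2) and (5)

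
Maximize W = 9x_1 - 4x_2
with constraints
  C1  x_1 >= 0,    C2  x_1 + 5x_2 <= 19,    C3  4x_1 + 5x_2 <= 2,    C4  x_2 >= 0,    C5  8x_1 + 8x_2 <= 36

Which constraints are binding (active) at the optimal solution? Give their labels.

Vertices and W = 9x_1 - 4x_2:
  (0, 2/5) → W = -8/5
  (0, 0) → W = 0
  (1/2, 0) → W = 9/2

The maximum is at (1/2, 0). Substituting into each constraint, equality holds for C3 and C4; the remaining constraints have slack.

C3 and C4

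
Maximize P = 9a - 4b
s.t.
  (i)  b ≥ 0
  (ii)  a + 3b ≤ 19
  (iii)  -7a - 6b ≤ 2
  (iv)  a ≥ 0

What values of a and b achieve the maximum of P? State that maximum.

a = 19, b = 0, maximum P = 171

Feasible corners and P = 9a - 4b:
  (19, 0) → P = 171
  (0, 0) → P = 0
  (0, 19/3) → P = -76/3

The optimum lies where b = 0 and a + 3b = 19.
Solving simultaneously gives a = 19, b = 0.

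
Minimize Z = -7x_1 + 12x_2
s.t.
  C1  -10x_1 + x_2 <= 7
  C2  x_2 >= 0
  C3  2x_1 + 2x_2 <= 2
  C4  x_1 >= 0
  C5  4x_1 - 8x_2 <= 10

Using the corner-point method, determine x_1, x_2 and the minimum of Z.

x_1 = 1, x_2 = 0, minimum Z = -7

Feasible corners and Z = -7x_1 + 12x_2:
  (1, 0) → Z = -7
  (0, 0) → Z = 0
  (0, 1) → Z = 12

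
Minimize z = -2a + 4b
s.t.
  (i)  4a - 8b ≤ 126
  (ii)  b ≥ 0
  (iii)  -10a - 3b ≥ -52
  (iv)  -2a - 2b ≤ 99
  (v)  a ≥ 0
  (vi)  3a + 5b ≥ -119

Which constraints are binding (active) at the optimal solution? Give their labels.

(ii) and (iii)

Extreme points and z = -2a + 4b:
  (26/5, 0) → z = -52/5
  (0, 0) → z = 0
  (0, 52/3) → z = 208/3

The minimum is at (26/5, 0). Substituting into each constraint, equality holds for (ii) and (iii); the remaining constraints have slack.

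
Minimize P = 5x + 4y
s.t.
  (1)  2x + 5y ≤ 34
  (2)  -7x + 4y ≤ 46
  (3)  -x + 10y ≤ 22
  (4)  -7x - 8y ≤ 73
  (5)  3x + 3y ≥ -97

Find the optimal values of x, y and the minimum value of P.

x = -55/7, y = -9/4, minimum P = -338/7

Corner points and P = 5x + 4y:
  (46/5, 78/25) → P = 1462/25
  (-62/11, 18/11) → P = -238/11
  (-55/7, -9/4) → P = -338/7
The feasible region is unbounded (it extends along (5, -2), (8, -7)), but P strictly increases along every unbounded feasible direction, so there is no improving ray and the minimum is attained at a vertex.

The optimum lies where -7x + 4y = 46 and -7x - 8y = 73.
Solving simultaneously gives x = -55/7, y = -9/4.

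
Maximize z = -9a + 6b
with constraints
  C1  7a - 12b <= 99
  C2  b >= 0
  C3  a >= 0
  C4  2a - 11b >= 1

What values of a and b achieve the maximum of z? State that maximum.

a = 1/2, b = 0, maximum z = -9/2

Corner points and z = -9a + 6b:
  (99/7, 0) → z = -891/7
  (1077/53, 191/53) → z = -8547/53
  (1/2, 0) → z = -9/2

The optimum lies where b = 0 and 2a - 11b = 1.
Solving simultaneously gives a = 1/2, b = 0.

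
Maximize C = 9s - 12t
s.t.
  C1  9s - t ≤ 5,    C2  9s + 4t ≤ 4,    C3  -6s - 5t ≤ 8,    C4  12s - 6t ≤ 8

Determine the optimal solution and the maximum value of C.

Extreme points and C = 9s - 12t:
  (8/15, -1/5) → C = 36/5
  (11/21, -2/7) → C = 57/7
  (-1/12, -3/2) → C = 69/4
The feasible region is unbounded (it extends along (-4, 9), (-5, 6)), but C strictly decreases along every unbounded feasible direction, so there is no improving ray and the maximum is attained at a vertex.

s = -1/12, t = -3/2, maximum C = 69/4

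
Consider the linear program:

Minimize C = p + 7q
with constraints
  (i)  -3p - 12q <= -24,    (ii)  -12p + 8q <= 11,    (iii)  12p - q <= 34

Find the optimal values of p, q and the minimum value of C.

The optimum lies where -3p - 12q = -24 and 12p - q = 34.
Solving simultaneously gives p = 144/49, q = 62/49.

p = 144/49, q = 62/49, minimum C = 578/49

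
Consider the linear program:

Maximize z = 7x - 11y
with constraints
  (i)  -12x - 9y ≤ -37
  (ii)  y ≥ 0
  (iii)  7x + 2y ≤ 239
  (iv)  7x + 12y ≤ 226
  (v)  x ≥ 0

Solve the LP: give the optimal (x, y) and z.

x = 226/7, y = 0, maximum z = 226

Extreme points and z = 7x - 11y:
  (37/12, 0) → z = 259/12
  (0, 37/9) → z = -407/9
  (226/7, 0) → z = 226
  (0, 113/6) → z = -1243/6

The optimum lies where y = 0 and 7x + 12y = 226.
Solving simultaneously gives x = 226/7, y = 0.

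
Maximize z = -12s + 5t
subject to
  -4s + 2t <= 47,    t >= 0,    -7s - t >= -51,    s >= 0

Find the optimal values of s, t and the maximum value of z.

Corner points and z = -12s + 5t:
  (55/18, 533/18) → z = 2005/18
  (0, 47/2) → z = 235/2
  (51/7, 0) → z = -612/7
  (0, 0) → z = 0

s = 0, t = 47/2, maximum z = 235/2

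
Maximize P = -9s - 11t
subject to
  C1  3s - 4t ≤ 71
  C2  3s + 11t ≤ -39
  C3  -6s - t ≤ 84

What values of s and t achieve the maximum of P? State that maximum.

The binding constraints are 3s - 4t = 71 and -6s - t = 84.
Solving simultaneously gives s = -265/27, t = -226/9.

s = -265/27, t = -226/9, maximum P = 3281/9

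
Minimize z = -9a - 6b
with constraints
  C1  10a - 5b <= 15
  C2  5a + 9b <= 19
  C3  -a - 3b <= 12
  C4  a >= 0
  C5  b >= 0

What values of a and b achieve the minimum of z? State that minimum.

a = 2, b = 1, minimum z = -24

Extreme points and z = -9a - 6b:
  (2, 1) → z = -24
  (3/2, 0) → z = -27/2
  (0, 19/9) → z = -38/3
  (0, 0) → z = 0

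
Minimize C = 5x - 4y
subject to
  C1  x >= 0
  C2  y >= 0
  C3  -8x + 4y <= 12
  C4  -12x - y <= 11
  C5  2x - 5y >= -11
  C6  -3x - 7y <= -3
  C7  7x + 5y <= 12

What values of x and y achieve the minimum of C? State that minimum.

x = 0, y = 11/5, minimum C = -44/5

Vertices and C = 5x - 4y:
  (0, 11/5) → C = -44/5
  (0, 3/7) → C = -12/7
  (1, 0) → C = 5
  (12/7, 0) → C = 60/7
  (1/9, 101/45) → C = -379/45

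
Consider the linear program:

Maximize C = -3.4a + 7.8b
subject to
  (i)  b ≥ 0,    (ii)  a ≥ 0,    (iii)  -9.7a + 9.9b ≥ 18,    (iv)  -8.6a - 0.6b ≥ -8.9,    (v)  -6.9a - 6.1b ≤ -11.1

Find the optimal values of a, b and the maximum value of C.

a = 0, b = 89/6, maximum C = 1157/10

Extreme points and C = -3.4a + 7.8b:
  (0, 89/6) → C = 1157/10
  (0, 111/61) → C = 4329/305
  (2577/3032, 24113/9096) → C = 13483/758
  (9/12748, 23187/12748) → C = 45207/3187

The binding constraints are a = 0 and -8.6a - 0.6b = -8.9.
Solving simultaneously gives a = 0, b = 89/6.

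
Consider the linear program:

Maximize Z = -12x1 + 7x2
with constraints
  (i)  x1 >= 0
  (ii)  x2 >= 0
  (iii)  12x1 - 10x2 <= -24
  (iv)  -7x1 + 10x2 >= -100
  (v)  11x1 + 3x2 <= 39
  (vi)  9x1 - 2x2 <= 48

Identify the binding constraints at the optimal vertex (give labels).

(i) and (v)

Extreme points and Z = -12x1 + 7x2:
  (0, 12/5) → Z = 84/5
  (0, 13) → Z = 91
  (159/73, 366/73) → Z = 654/73

The maximum is at (0, 13). Substituting into each constraint, equality holds for (i) and (v); the remaining constraints have slack.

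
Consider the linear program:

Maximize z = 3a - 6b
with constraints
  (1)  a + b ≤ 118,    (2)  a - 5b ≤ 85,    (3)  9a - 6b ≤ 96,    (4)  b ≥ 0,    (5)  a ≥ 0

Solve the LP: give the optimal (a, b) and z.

Feasible corners and z = 3a - 6b:
  (268/5, 322/5) → z = -1128/5
  (0, 118) → z = -708
  (32/3, 0) → z = 32
  (0, 0) → z = 0

The optimum lies where 9a - 6b = 96 and b = 0.
Solving simultaneously gives a = 32/3, b = 0.

a = 32/3, b = 0, maximum z = 32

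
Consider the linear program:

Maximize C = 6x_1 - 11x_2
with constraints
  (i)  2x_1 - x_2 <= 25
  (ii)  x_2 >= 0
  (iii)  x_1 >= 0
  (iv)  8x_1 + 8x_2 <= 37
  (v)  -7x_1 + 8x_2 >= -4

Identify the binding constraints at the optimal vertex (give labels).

Vertices and C = 6x_1 - 11x_2:
  (0, 0) → C = 0
  (4/7, 0) → C = 24/7
  (0, 37/8) → C = -407/8
  (41/15, 227/120) → C = -529/120

The maximum is at (4/7, 0). Substituting into each constraint, equality holds for (ii) and (v); the remaining constraints have slack.

(ii) and (v)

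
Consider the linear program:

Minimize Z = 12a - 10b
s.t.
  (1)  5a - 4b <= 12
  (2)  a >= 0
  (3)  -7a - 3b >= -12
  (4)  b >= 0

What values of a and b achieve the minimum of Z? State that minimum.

a = 0, b = 4, minimum Z = -40

Extreme points and Z = 12a - 10b:
  (0, 4) → Z = -40
  (0, 0) → Z = 0
  (12/7, 0) → Z = 144/7

The binding constraints are a = 0 and -7a - 3b = -12.
Solving simultaneously gives a = 0, b = 4.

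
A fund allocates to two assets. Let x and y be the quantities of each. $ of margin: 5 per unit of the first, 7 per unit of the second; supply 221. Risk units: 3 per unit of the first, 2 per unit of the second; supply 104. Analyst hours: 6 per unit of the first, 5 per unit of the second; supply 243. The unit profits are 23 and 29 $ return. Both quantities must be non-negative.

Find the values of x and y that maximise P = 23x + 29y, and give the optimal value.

Corner points and P = 23x + 29y:
  (0, 0) → P = 0
  (0, 221/7) → P = 6409/7
  (104/3, 0) → P = 2392/3
  (26, 13) → P = 975

At the optimal vertex, 5x + 7y = 221 and 3x + 2y = 104.
Solving simultaneously gives x = 26, y = 13.

x = 26, y = 13, maximum P = 975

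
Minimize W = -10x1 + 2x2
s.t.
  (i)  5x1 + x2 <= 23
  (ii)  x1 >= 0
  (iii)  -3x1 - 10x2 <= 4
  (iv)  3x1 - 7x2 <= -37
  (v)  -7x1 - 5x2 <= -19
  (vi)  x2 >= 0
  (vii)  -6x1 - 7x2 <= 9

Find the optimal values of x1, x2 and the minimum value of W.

x1 = 62/19, x2 = 127/19, minimum W = -366/19

Vertices and W = -10x1 + 2x2:
  (0, 23) → W = 46
  (62/19, 127/19) → W = -366/19
  (0, 37/7) → W = 74/7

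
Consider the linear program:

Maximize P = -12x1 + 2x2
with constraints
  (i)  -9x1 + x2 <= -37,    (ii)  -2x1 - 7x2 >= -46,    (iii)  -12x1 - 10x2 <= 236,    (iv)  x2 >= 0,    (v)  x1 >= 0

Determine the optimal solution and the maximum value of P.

Corner points and P = -12x1 + 2x2:
  (61/13, 68/13) → P = -596/13
  (37/9, 0) → P = -148/3
  (23, 0) → P = -276

At the optimal vertex, -9x1 + x2 = -37 and -2x1 - 7x2 = -46.
Solving simultaneously gives x1 = 61/13, x2 = 68/13.

x1 = 61/13, x2 = 68/13, maximum P = -596/13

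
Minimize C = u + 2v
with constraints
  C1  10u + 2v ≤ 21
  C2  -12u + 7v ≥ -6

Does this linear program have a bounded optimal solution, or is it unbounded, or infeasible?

From the feasible point (159/94, 96/47), moving in the direction (-7, -12) keeps every constraint satisfied while C decreases without bound.

unbounded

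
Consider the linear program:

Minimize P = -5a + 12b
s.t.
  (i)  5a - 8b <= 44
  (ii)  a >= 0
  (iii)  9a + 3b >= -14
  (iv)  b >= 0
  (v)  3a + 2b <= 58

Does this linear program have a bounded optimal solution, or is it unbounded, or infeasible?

bounded optimum

Extreme points and P = -5a + 12b:
  (44/5, 0) → P = -44
  (276/17, 79/17) → P = -432/17
  (0, 0) → P = 0
  (0, 29) → P = 348
The feasible region has finitely many vertices and no improving ray; the minimum is -44 at (44/5, 0).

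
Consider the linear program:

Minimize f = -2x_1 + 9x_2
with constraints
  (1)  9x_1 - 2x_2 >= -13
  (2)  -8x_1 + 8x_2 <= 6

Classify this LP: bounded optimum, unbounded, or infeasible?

From the feasible point (-23/14, -25/28), moving in the direction (-2, -9) keeps every constraint satisfied while f decreases without bound.

unbounded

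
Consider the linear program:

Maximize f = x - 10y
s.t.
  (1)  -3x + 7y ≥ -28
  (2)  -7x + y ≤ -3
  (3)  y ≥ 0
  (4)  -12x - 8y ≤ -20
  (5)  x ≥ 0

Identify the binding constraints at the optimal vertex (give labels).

(1) and (3)

Corner points and f = x - 10y:
  (28/3, 0) → f = 28/3
  (11/17, 26/17) → f = -249/17
  (5/3, 0) → f = 5/3
The feasible region is unbounded (it extends along (7, 3), (1, 7)), but f strictly decreases along every unbounded feasible direction, so there is no improving ray and the maximum is attained at a vertex.

The maximum is at (28/3, 0). Substituting into each constraint, equality holds for (1) and (3); the remaining constraints have slack.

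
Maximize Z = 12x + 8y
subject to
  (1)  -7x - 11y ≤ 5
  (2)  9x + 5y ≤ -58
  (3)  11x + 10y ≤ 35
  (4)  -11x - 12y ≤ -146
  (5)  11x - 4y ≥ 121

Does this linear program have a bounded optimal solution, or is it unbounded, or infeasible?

infeasible

The boundaries 11x + 10y = 35 and -11x - 12y = -146 meet at (-520/11, 111/2), but that point violates 11x - 4y ≥ 121. Every candidate vertex is excluded by some other constraint, so the feasible region is empty.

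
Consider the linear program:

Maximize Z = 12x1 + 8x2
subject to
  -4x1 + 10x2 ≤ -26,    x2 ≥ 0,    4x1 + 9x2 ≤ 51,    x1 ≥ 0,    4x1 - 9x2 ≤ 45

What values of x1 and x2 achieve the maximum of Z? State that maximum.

Feasible corners and Z = 12x1 + 8x2:
  (13/2, 0) → Z = 78
  (186/19, 25/19) → Z = 128
  (45/4, 0) → Z = 135
  (12, 1/3) → Z = 440/3

The binding constraints are 4x1 + 9x2 = 51 and 4x1 - 9x2 = 45.
Solving simultaneously gives x1 = 12, x2 = 1/3.

x1 = 12, x2 = 1/3, maximum Z = 440/3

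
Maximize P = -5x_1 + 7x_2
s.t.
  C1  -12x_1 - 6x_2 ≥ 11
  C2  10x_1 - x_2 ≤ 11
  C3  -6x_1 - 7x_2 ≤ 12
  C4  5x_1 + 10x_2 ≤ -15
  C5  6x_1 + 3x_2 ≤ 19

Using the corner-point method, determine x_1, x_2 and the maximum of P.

x_1 = -3/5, x_2 = -6/5, maximum P = -27/5

Extreme points and P = -5x_1 + 7x_2:
  (-5/48, -13/8) → P = -521/48
  (-2/9, -25/18) → P = -155/18
  (-3/5, -6/5) → P = -27/5

The binding constraints are -6x_1 - 7x_2 = 12 and 5x_1 + 10x_2 = -15.
Solving simultaneously gives x_1 = -3/5, x_2 = -6/5.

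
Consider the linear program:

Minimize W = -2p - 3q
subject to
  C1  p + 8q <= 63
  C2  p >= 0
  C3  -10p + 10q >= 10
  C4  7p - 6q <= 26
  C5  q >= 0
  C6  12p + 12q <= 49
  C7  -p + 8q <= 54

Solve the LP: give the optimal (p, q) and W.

p = 0, q = 49/12, minimum W = -49/4

At the optimal vertex, p = 0 and 12p + 12q = 49.
Solving simultaneously gives p = 0, q = 49/12.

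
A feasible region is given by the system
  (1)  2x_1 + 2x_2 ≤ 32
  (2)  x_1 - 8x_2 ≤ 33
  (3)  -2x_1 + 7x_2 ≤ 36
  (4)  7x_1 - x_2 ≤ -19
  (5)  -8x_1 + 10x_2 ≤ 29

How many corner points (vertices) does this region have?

Of the 10 pairwise boundary intersections, those satisfying every inequality are:
  (-37/11, -50/11)
  (-281/27, -293/54)
  (-161/62, 51/62)

3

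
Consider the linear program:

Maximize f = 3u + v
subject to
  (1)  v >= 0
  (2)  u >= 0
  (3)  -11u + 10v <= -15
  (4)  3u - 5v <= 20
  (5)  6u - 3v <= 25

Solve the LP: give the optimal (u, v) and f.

Extreme points and f = 3u + v:
  (15/11, 0) → f = 45/11
  (25/6, 0) → f = 25/2
  (205/27, 185/27) → f = 800/27

The binding constraints are -11u + 10v = -15 and 6u - 3v = 25.
Solving simultaneously gives u = 205/27, v = 185/27.

u = 205/27, v = 185/27, maximum f = 800/27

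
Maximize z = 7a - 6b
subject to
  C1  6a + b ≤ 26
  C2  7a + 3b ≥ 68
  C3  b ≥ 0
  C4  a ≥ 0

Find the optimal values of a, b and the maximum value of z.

a = 10/11, b = 226/11, maximum z = -1286/11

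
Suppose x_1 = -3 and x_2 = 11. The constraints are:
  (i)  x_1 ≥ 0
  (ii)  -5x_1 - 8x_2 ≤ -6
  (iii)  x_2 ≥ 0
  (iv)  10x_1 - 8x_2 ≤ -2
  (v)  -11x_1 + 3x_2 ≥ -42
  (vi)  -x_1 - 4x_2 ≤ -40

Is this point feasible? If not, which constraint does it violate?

Constraint (i): x_1 = -3, which is not ≥ 0. All other constraints are satisfied.

not feasible — violates (i)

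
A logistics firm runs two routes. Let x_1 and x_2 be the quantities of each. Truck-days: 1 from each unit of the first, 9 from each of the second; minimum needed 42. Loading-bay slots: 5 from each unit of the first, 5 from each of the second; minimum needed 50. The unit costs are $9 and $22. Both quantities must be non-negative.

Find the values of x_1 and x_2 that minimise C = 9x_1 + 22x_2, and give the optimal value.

x_1 = 6, x_2 = 4, minimum C = 142

Feasible corners and C = 9x_1 + 22x_2:
  (0, 10) → C = 220
  (42, 0) → C = 378
  (6, 4) → C = 142
The feasible region is unbounded (it extends along (0, 1), (1, 0)), but C strictly increases along every unbounded feasible direction, so there is no improving ray and the minimum is attained at a vertex.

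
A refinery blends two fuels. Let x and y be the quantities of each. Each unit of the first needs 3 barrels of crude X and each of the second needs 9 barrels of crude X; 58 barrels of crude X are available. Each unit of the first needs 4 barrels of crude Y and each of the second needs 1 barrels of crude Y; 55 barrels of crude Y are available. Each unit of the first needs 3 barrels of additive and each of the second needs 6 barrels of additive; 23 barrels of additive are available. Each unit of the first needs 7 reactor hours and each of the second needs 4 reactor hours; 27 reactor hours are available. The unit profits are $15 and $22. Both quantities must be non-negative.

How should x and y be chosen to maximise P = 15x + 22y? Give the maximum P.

Vertices and P = 15x + 22y:
  (0, 0) → P = 0
  (0, 23/6) → P = 253/3
  (27/7, 0) → P = 405/7
  (7/3, 8/3) → P = 281/3

x = 7/3, y = 8/3, maximum P = 281/3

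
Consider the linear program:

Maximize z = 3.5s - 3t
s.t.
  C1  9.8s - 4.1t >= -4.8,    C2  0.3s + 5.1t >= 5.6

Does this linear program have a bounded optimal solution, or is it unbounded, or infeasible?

unbounded

From the feasible point (-152/5121, 5632/5121), moving in the direction (5.1, -0.3) keeps every constraint satisfied while z increases without bound.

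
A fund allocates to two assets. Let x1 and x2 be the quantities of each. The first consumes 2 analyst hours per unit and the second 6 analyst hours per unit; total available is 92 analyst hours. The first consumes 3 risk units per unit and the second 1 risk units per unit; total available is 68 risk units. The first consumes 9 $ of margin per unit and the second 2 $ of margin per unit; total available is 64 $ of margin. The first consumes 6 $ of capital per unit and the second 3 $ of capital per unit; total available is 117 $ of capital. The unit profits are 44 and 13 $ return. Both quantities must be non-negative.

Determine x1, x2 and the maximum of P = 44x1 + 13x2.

Corner points and P = 44x1 + 13x2:
  (0, 0) → P = 0
  (0, 46/3) → P = 598/3
  (64/9, 0) → P = 2816/9
  (4, 14) → P = 358

At the optimal vertex, 2x1 + 6x2 = 92 and 9x1 + 2x2 = 64.
Solving simultaneously gives x1 = 4, x2 = 14.

x1 = 4, x2 = 14, maximum P = 358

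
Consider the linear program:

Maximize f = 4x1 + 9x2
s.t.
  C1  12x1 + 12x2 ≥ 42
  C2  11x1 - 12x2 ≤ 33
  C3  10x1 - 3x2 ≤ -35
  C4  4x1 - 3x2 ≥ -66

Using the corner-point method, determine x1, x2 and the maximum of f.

Corner points and f = 4x1 + 9x2:
  (-49/26, 70/13) → f = 532/13
  (-111/14, 80/7) → f = 498/7
  (31/6, 260/9) → f = 842/3

At the optimal vertex, 10x1 - 3x2 = -35 and 4x1 - 3x2 = -66.
Solving simultaneously gives x1 = 31/6, x2 = 260/9.

x1 = 31/6, x2 = 260/9, maximum f = 842/3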